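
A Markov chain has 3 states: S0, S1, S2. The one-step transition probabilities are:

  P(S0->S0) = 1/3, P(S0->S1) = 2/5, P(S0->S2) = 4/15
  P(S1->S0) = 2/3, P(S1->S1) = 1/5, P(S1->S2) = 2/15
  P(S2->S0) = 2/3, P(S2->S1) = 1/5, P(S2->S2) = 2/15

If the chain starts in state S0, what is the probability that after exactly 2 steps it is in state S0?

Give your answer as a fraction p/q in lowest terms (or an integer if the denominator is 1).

Computing P^2 by repeated multiplication:
P^1 =
  S0: [1/3, 2/5, 4/15]
  S1: [2/3, 1/5, 2/15]
  S2: [2/3, 1/5, 2/15]
P^2 =
  S0: [5/9, 4/15, 8/45]
  S1: [4/9, 1/3, 2/9]
  S2: [4/9, 1/3, 2/9]

(P^2)[S0 -> S0] = 5/9

Answer: 5/9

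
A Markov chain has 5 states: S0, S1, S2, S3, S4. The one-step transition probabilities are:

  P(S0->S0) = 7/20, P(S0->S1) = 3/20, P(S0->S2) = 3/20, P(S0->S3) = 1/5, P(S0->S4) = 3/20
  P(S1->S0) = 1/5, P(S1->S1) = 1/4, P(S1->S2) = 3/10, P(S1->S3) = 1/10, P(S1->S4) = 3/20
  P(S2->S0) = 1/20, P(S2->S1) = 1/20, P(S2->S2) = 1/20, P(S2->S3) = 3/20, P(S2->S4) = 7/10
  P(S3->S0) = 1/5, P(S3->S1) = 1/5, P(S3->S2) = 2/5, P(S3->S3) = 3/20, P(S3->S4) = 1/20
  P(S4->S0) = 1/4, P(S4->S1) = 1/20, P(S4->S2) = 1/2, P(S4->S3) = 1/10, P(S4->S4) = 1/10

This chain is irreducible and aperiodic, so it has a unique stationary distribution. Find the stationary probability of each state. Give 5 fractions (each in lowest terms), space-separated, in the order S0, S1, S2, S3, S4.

Answer: 6191/30415 17392/152075 41091/152075 21429/152075 41208/152075

Derivation:
The stationary distribution satisfies pi = pi * P, i.e.:
  pi_S0 = 7/20*pi_S0 + 1/5*pi_S1 + 1/20*pi_S2 + 1/5*pi_S3 + 1/4*pi_S4
  pi_S1 = 3/20*pi_S0 + 1/4*pi_S1 + 1/20*pi_S2 + 1/5*pi_S3 + 1/20*pi_S4
  pi_S2 = 3/20*pi_S0 + 3/10*pi_S1 + 1/20*pi_S2 + 2/5*pi_S3 + 1/2*pi_S4
  pi_S3 = 1/5*pi_S0 + 1/10*pi_S1 + 3/20*pi_S2 + 3/20*pi_S3 + 1/10*pi_S4
  pi_S4 = 3/20*pi_S0 + 3/20*pi_S1 + 7/10*pi_S2 + 1/20*pi_S3 + 1/10*pi_S4
with normalization: pi_S0 + pi_S1 + pi_S2 + pi_S3 + pi_S4 = 1.

Using the first 4 balance equations plus normalization, the linear system A*pi = b is:
  [-13/20, 1/5, 1/20, 1/5, 1/4] . pi = 0
  [3/20, -3/4, 1/20, 1/5, 1/20] . pi = 0
  [3/20, 3/10, -19/20, 2/5, 1/2] . pi = 0
  [1/5, 1/10, 3/20, -17/20, 1/10] . pi = 0
  [1, 1, 1, 1, 1] . pi = 1

Solving yields:
  pi_S0 = 6191/30415
  pi_S1 = 17392/152075
  pi_S2 = 41091/152075
  pi_S3 = 21429/152075
  pi_S4 = 41208/152075

Verification (pi * P):
  6191/30415*7/20 + 17392/152075*1/5 + 41091/152075*1/20 + 21429/152075*1/5 + 41208/152075*1/4 = 6191/30415 = pi_S0  (ok)
  6191/30415*3/20 + 17392/152075*1/4 + 41091/152075*1/20 + 21429/152075*1/5 + 41208/152075*1/20 = 17392/152075 = pi_S1  (ok)
  6191/30415*3/20 + 17392/152075*3/10 + 41091/152075*1/20 + 21429/152075*2/5 + 41208/152075*1/2 = 41091/152075 = pi_S2  (ok)
  6191/30415*1/5 + 17392/152075*1/10 + 41091/152075*3/20 + 21429/152075*3/20 + 41208/152075*1/10 = 21429/152075 = pi_S3  (ok)
  6191/30415*3/20 + 17392/152075*3/20 + 41091/152075*7/10 + 21429/152075*1/20 + 41208/152075*1/10 = 41208/152075 = pi_S4  (ok)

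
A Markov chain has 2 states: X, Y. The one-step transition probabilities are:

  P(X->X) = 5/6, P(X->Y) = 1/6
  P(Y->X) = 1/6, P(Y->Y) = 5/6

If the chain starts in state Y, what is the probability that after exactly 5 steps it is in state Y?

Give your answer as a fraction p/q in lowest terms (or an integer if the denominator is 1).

Answer: 275/486

Derivation:
Computing P^5 by repeated multiplication:
P^1 =
  X: [5/6, 1/6]
  Y: [1/6, 5/6]
P^2 =
  X: [13/18, 5/18]
  Y: [5/18, 13/18]
P^3 =
  X: [35/54, 19/54]
  Y: [19/54, 35/54]
P^4 =
  X: [97/162, 65/162]
  Y: [65/162, 97/162]
P^5 =
  X: [275/486, 211/486]
  Y: [211/486, 275/486]

(P^5)[Y -> Y] = 275/486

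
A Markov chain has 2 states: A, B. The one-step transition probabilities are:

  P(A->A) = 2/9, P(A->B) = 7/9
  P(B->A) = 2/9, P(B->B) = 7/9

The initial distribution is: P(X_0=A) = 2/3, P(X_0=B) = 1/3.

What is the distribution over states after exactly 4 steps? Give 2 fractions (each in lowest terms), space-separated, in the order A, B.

Propagating the distribution step by step (d_{t+1} = d_t * P):
d_0 = (A=2/3, B=1/3)
  d_1[A] = 2/3*2/9 + 1/3*2/9 = 2/9
  d_1[B] = 2/3*7/9 + 1/3*7/9 = 7/9
d_1 = (A=2/9, B=7/9)
  d_2[A] = 2/9*2/9 + 7/9*2/9 = 2/9
  d_2[B] = 2/9*7/9 + 7/9*7/9 = 7/9
d_2 = (A=2/9, B=7/9)
  d_3[A] = 2/9*2/9 + 7/9*2/9 = 2/9
  d_3[B] = 2/9*7/9 + 7/9*7/9 = 7/9
d_3 = (A=2/9, B=7/9)
  d_4[A] = 2/9*2/9 + 7/9*2/9 = 2/9
  d_4[B] = 2/9*7/9 + 7/9*7/9 = 7/9
d_4 = (A=2/9, B=7/9)

Answer: 2/9 7/9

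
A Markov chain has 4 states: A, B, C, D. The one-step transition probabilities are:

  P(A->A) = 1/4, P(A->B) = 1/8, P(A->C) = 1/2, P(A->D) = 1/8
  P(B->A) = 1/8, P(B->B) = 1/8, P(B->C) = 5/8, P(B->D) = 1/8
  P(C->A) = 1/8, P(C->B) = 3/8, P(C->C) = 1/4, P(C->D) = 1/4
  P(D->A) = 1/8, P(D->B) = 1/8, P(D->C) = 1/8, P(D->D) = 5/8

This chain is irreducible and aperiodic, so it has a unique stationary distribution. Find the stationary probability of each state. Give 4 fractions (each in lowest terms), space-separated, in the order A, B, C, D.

The stationary distribution satisfies pi = pi * P, i.e.:
  pi_A = 1/4*pi_A + 1/8*pi_B + 1/8*pi_C + 1/8*pi_D
  pi_B = 1/8*pi_A + 1/8*pi_B + 3/8*pi_C + 1/8*pi_D
  pi_C = 1/2*pi_A + 5/8*pi_B + 1/4*pi_C + 1/8*pi_D
  pi_D = 1/8*pi_A + 1/8*pi_B + 1/4*pi_C + 5/8*pi_D
with normalization: pi_A + pi_B + pi_C + pi_D = 1.

Using the first 3 balance equations plus normalization, the linear system A*pi = b is:
  [-3/4, 1/8, 1/8, 1/8] . pi = 0
  [1/8, -7/8, 3/8, 1/8] . pi = 0
  [1/2, 5/8, -3/4, 1/8] . pi = 0
  [1, 1, 1, 1] . pi = 1

Solving yields:
  pi_A = 1/7
  pi_B = 23/112
  pi_C = 9/28
  pi_D = 37/112

Verification (pi * P):
  1/7*1/4 + 23/112*1/8 + 9/28*1/8 + 37/112*1/8 = 1/7 = pi_A  (ok)
  1/7*1/8 + 23/112*1/8 + 9/28*3/8 + 37/112*1/8 = 23/112 = pi_B  (ok)
  1/7*1/2 + 23/112*5/8 + 9/28*1/4 + 37/112*1/8 = 9/28 = pi_C  (ok)
  1/7*1/8 + 23/112*1/8 + 9/28*1/4 + 37/112*5/8 = 37/112 = pi_D  (ok)

Answer: 1/7 23/112 9/28 37/112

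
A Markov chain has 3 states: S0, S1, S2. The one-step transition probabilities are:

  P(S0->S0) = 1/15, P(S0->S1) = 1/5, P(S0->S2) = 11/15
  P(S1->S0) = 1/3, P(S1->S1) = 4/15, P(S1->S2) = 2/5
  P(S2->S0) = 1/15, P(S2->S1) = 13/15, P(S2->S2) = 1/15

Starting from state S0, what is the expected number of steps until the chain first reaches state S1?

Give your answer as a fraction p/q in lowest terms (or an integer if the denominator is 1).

Answer: 75/37

Derivation:
Let h_i = expected steps to first reach S1 from state i.
Boundary: h_S1 = 0.
First-step equations for the other states:
  h_S0 = 1 + 1/15*h_S0 + 1/5*h_S1 + 11/15*h_S2
  h_S2 = 1 + 1/15*h_S0 + 13/15*h_S1 + 1/15*h_S2

Substituting h_S1 = 0 and rearranging gives the linear system (I - Q) h = 1:
  [14/15, -11/15] . (h_S0, h_S2) = 1
  [-1/15, 14/15] . (h_S0, h_S2) = 1

Solving yields:
  h_S0 = 75/37
  h_S2 = 45/37

Starting state is S0, so the expected hitting time is h_S0 = 75/37.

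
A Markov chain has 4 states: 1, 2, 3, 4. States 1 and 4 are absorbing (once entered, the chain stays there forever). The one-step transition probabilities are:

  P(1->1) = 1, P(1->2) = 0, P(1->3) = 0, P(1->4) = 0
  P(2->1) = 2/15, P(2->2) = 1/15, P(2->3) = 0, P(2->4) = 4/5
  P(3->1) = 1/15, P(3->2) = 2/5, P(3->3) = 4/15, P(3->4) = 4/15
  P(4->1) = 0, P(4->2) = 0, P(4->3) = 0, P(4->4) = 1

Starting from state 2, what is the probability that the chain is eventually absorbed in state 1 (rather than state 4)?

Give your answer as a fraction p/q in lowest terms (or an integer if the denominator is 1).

Let a_i = P(absorbed in 1 | start in state i).
Boundary conditions: a_1 = 1, a_4 = 0.
For each transient state i, a_i = sum_j P(i->j) * a_j:
  a_2 = 2/15*a_1 + 1/15*a_2 + 0*a_3 + 4/5*a_4
  a_3 = 1/15*a_1 + 2/5*a_2 + 4/15*a_3 + 4/15*a_4

Substituting a_1 = 1 and a_4 = 0, rearrange to (I - Q) a = r where r[i] = P(i -> 1):
  [14/15, 0] . (a_2, a_3) = 2/15
  [-2/5, 11/15] . (a_2, a_3) = 1/15

Solving yields:
  a_2 = 1/7
  a_3 = 13/77

Starting state is 2, so the absorption probability is a_2 = 1/7.

Answer: 1/7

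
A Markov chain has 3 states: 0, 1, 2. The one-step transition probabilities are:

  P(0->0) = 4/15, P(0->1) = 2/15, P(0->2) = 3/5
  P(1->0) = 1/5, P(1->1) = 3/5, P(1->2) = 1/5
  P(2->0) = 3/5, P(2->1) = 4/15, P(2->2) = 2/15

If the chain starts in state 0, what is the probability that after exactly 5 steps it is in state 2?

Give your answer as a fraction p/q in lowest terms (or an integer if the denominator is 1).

Computing P^5 by repeated multiplication:
P^1 =
  0: [4/15, 2/15, 3/5]
  1: [1/5, 3/5, 1/5]
  2: [3/5, 4/15, 2/15]
P^2 =
  0: [103/225, 62/225, 4/15]
  1: [22/75, 11/25, 4/15]
  2: [22/75, 62/225, 97/225]
P^3 =
  0: [1138/3375, 1004/3375, 137/375]
  1: [367/1125, 421/1125, 337/1125]
  2: [49/125, 1078/3375, 974/3375]
P^4 =
  0: [18661/50625, 16244/50625, 1048/3375]
  1: [5764/16875, 1957/5625, 1048/3375]
  2: [5764/16875, 16244/50625, 17089/50625]
P^5 =
  0: [264856/759375, 246398/759375, 27569/84375]
  1: [87829/253125, 85327/253125, 79969/253125]
  2: [10063/28125, 249136/759375, 238538/759375]

(P^5)[0 -> 2] = 27569/84375

Answer: 27569/84375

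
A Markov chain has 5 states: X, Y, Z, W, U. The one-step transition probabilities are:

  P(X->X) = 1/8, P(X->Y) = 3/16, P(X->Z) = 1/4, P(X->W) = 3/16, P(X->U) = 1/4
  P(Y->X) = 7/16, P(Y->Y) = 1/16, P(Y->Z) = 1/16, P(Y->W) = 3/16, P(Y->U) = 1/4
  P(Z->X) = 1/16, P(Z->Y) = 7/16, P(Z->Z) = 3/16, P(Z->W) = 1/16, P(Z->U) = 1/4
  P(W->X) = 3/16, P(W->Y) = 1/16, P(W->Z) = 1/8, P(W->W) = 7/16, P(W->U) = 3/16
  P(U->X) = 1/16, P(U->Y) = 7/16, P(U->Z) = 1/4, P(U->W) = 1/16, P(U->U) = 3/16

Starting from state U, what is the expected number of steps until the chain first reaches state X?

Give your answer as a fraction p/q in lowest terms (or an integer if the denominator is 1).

Answer: 232/43

Derivation:
Let h_i = expected steps to first reach X from state i.
Boundary: h_X = 0.
First-step equations for the other states:
  h_Y = 1 + 7/16*h_X + 1/16*h_Y + 1/16*h_Z + 3/16*h_W + 1/4*h_U
  h_Z = 1 + 1/16*h_X + 7/16*h_Y + 3/16*h_Z + 1/16*h_W + 1/4*h_U
  h_W = 1 + 3/16*h_X + 1/16*h_Y + 1/8*h_Z + 7/16*h_W + 3/16*h_U
  h_U = 1 + 1/16*h_X + 7/16*h_Y + 1/4*h_Z + 1/16*h_W + 3/16*h_U

Substituting h_X = 0 and rearranging gives the linear system (I - Q) h = 1:
  [15/16, -1/16, -3/16, -1/4] . (h_Y, h_Z, h_W, h_U) = 1
  [-7/16, 13/16, -1/16, -1/4] . (h_Y, h_Z, h_W, h_U) = 1
  [-1/16, -1/8, 9/16, -3/16] . (h_Y, h_Z, h_W, h_U) = 1
  [-7/16, -1/4, -1/16, 13/16] . (h_Y, h_Z, h_W, h_U) = 1

Solving yields:
  h_Y = 168/43
  h_Z = 232/43
  h_W = 224/43
  h_U = 232/43

Starting state is U, so the expected hitting time is h_U = 232/43.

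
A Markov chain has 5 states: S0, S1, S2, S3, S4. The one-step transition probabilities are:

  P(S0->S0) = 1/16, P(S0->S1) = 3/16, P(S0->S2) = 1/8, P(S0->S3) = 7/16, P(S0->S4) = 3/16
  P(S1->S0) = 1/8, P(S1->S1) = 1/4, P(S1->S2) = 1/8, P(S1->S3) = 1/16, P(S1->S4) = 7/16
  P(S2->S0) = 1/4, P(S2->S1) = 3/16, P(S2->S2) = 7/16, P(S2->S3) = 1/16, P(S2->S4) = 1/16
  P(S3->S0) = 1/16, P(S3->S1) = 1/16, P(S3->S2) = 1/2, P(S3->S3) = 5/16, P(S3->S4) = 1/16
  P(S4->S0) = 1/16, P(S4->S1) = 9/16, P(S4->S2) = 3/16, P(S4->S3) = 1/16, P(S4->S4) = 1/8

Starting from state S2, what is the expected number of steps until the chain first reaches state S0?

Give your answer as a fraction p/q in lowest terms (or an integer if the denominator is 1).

Answer: 12096/2063

Derivation:
Let h_i = expected steps to first reach S0 from state i.
Boundary: h_S0 = 0.
First-step equations for the other states:
  h_S1 = 1 + 1/8*h_S0 + 1/4*h_S1 + 1/8*h_S2 + 1/16*h_S3 + 7/16*h_S4
  h_S2 = 1 + 1/4*h_S0 + 3/16*h_S1 + 7/16*h_S2 + 1/16*h_S3 + 1/16*h_S4
  h_S3 = 1 + 1/16*h_S0 + 1/16*h_S1 + 1/2*h_S2 + 5/16*h_S3 + 1/16*h_S4
  h_S4 = 1 + 1/16*h_S0 + 9/16*h_S1 + 3/16*h_S2 + 1/16*h_S3 + 1/8*h_S4

Substituting h_S0 = 0 and rearranging gives the linear system (I - Q) h = 1:
  [3/4, -1/8, -1/16, -7/16] . (h_S1, h_S2, h_S3, h_S4) = 1
  [-3/16, 9/16, -1/16, -1/16] . (h_S1, h_S2, h_S3, h_S4) = 1
  [-1/16, -1/2, 11/16, -1/16] . (h_S1, h_S2, h_S3, h_S4) = 1
  [-9/16, -3/16, -1/16, 7/8] . (h_S1, h_S2, h_S3, h_S4) = 1

Solving yields:
  h_S1 = 15168/2063
  h_S2 = 12096/2063
  h_S3 = 14608/2063
  h_S4 = 15744/2063

Starting state is S2, so the expected hitting time is h_S2 = 12096/2063.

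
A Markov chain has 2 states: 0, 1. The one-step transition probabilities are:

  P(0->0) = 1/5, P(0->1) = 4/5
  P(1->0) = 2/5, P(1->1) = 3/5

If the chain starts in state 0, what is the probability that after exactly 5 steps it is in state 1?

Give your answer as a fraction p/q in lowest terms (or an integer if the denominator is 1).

Computing P^5 by repeated multiplication:
P^1 =
  0: [1/5, 4/5]
  1: [2/5, 3/5]
P^2 =
  0: [9/25, 16/25]
  1: [8/25, 17/25]
P^3 =
  0: [41/125, 84/125]
  1: [42/125, 83/125]
P^4 =
  0: [209/625, 416/625]
  1: [208/625, 417/625]
P^5 =
  0: [1041/3125, 2084/3125]
  1: [1042/3125, 2083/3125]

(P^5)[0 -> 1] = 2084/3125

Answer: 2084/3125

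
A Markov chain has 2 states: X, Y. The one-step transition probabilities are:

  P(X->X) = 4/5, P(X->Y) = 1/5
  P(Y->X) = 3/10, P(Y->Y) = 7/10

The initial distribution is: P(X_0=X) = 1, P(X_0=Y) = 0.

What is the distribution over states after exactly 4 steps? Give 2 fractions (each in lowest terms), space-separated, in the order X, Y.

Answer: 5/8 3/8

Derivation:
Propagating the distribution step by step (d_{t+1} = d_t * P):
d_0 = (X=1, Y=0)
  d_1[X] = 1*4/5 + 0*3/10 = 4/5
  d_1[Y] = 1*1/5 + 0*7/10 = 1/5
d_1 = (X=4/5, Y=1/5)
  d_2[X] = 4/5*4/5 + 1/5*3/10 = 7/10
  d_2[Y] = 4/5*1/5 + 1/5*7/10 = 3/10
d_2 = (X=7/10, Y=3/10)
  d_3[X] = 7/10*4/5 + 3/10*3/10 = 13/20
  d_3[Y] = 7/10*1/5 + 3/10*7/10 = 7/20
d_3 = (X=13/20, Y=7/20)
  d_4[X] = 13/20*4/5 + 7/20*3/10 = 5/8
  d_4[Y] = 13/20*1/5 + 7/20*7/10 = 3/8
d_4 = (X=5/8, Y=3/8)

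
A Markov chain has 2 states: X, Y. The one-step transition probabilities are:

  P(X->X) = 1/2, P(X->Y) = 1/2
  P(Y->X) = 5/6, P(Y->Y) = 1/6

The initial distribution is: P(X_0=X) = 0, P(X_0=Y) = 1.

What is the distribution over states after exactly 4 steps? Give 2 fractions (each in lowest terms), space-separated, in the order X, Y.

Propagating the distribution step by step (d_{t+1} = d_t * P):
d_0 = (X=0, Y=1)
  d_1[X] = 0*1/2 + 1*5/6 = 5/6
  d_1[Y] = 0*1/2 + 1*1/6 = 1/6
d_1 = (X=5/6, Y=1/6)
  d_2[X] = 5/6*1/2 + 1/6*5/6 = 5/9
  d_2[Y] = 5/6*1/2 + 1/6*1/6 = 4/9
d_2 = (X=5/9, Y=4/9)
  d_3[X] = 5/9*1/2 + 4/9*5/6 = 35/54
  d_3[Y] = 5/9*1/2 + 4/9*1/6 = 19/54
d_3 = (X=35/54, Y=19/54)
  d_4[X] = 35/54*1/2 + 19/54*5/6 = 50/81
  d_4[Y] = 35/54*1/2 + 19/54*1/6 = 31/81
d_4 = (X=50/81, Y=31/81)

Answer: 50/81 31/81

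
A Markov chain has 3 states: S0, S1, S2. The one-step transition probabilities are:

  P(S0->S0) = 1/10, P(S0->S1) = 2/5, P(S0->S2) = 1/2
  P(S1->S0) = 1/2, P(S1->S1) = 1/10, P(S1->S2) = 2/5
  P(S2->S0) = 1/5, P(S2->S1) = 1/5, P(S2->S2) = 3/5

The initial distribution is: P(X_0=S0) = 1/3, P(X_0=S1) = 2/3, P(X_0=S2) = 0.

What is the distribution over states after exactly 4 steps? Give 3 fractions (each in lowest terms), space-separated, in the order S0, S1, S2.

Propagating the distribution step by step (d_{t+1} = d_t * P):
d_0 = (S0=1/3, S1=2/3, S2=0)
  d_1[S0] = 1/3*1/10 + 2/3*1/2 + 0*1/5 = 11/30
  d_1[S1] = 1/3*2/5 + 2/3*1/10 + 0*1/5 = 1/5
  d_1[S2] = 1/3*1/2 + 2/3*2/5 + 0*3/5 = 13/30
d_1 = (S0=11/30, S1=1/5, S2=13/30)
  d_2[S0] = 11/30*1/10 + 1/5*1/2 + 13/30*1/5 = 67/300
  d_2[S1] = 11/30*2/5 + 1/5*1/10 + 13/30*1/5 = 19/75
  d_2[S2] = 11/30*1/2 + 1/5*2/5 + 13/30*3/5 = 157/300
d_2 = (S0=67/300, S1=19/75, S2=157/300)
  d_3[S0] = 67/300*1/10 + 19/75*1/2 + 157/300*1/5 = 761/3000
  d_3[S1] = 67/300*2/5 + 19/75*1/10 + 157/300*1/5 = 329/1500
  d_3[S2] = 67/300*1/2 + 19/75*2/5 + 157/300*3/5 = 527/1000
d_3 = (S0=761/3000, S1=329/1500, S2=527/1000)
  d_4[S0] = 761/3000*1/10 + 329/1500*1/2 + 527/1000*1/5 = 7213/30000
  d_4[S1] = 761/3000*2/5 + 329/1500*1/10 + 527/1000*1/5 = 143/625
  d_4[S2] = 761/3000*1/2 + 329/1500*2/5 + 527/1000*3/5 = 15923/30000
d_4 = (S0=7213/30000, S1=143/625, S2=15923/30000)

Answer: 7213/30000 143/625 15923/30000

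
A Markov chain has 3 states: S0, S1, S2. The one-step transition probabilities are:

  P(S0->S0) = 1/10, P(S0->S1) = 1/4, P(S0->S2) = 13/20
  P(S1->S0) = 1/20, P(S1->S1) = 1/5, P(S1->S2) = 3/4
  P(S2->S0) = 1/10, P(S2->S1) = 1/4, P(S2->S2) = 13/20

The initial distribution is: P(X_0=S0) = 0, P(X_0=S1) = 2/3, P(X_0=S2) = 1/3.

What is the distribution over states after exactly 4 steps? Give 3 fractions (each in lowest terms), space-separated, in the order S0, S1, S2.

Answer: 42287/480000 114287/480000 161713/240000

Derivation:
Propagating the distribution step by step (d_{t+1} = d_t * P):
d_0 = (S0=0, S1=2/3, S2=1/3)
  d_1[S0] = 0*1/10 + 2/3*1/20 + 1/3*1/10 = 1/15
  d_1[S1] = 0*1/4 + 2/3*1/5 + 1/3*1/4 = 13/60
  d_1[S2] = 0*13/20 + 2/3*3/4 + 1/3*13/20 = 43/60
d_1 = (S0=1/15, S1=13/60, S2=43/60)
  d_2[S0] = 1/15*1/10 + 13/60*1/20 + 43/60*1/10 = 107/1200
  d_2[S1] = 1/15*1/4 + 13/60*1/5 + 43/60*1/4 = 287/1200
  d_2[S2] = 1/15*13/20 + 13/60*3/4 + 43/60*13/20 = 403/600
d_2 = (S0=107/1200, S1=287/1200, S2=403/600)
  d_3[S0] = 107/1200*1/10 + 287/1200*1/20 + 403/600*1/10 = 2113/24000
  d_3[S1] = 107/1200*1/4 + 287/1200*1/5 + 403/600*1/4 = 5713/24000
  d_3[S2] = 107/1200*13/20 + 287/1200*3/4 + 403/600*13/20 = 8087/12000
d_3 = (S0=2113/24000, S1=5713/24000, S2=8087/12000)
  d_4[S0] = 2113/24000*1/10 + 5713/24000*1/20 + 8087/12000*1/10 = 42287/480000
  d_4[S1] = 2113/24000*1/4 + 5713/24000*1/5 + 8087/12000*1/4 = 114287/480000
  d_4[S2] = 2113/24000*13/20 + 5713/24000*3/4 + 8087/12000*13/20 = 161713/240000
d_4 = (S0=42287/480000, S1=114287/480000, S2=161713/240000)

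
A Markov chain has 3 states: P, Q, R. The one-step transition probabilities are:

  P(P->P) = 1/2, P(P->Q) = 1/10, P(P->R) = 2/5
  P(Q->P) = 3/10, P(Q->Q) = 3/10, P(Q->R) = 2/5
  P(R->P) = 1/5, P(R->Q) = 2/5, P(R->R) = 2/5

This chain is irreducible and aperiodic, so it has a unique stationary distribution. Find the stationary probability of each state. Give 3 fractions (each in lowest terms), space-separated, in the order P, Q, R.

The stationary distribution satisfies pi = pi * P, i.e.:
  pi_P = 1/2*pi_P + 3/10*pi_Q + 1/5*pi_R
  pi_Q = 1/10*pi_P + 3/10*pi_Q + 2/5*pi_R
  pi_R = 2/5*pi_P + 2/5*pi_Q + 2/5*pi_R
with normalization: pi_P + pi_Q + pi_R = 1.

Using the first 2 balance equations plus normalization, the linear system A*pi = b is:
  [-1/2, 3/10, 1/5] . pi = 0
  [1/10, -7/10, 2/5] . pi = 0
  [1, 1, 1] . pi = 1

Solving yields:
  pi_P = 13/40
  pi_Q = 11/40
  pi_R = 2/5

Verification (pi * P):
  13/40*1/2 + 11/40*3/10 + 2/5*1/5 = 13/40 = pi_P  (ok)
  13/40*1/10 + 11/40*3/10 + 2/5*2/5 = 11/40 = pi_Q  (ok)
  13/40*2/5 + 11/40*2/5 + 2/5*2/5 = 2/5 = pi_R  (ok)

Answer: 13/40 11/40 2/5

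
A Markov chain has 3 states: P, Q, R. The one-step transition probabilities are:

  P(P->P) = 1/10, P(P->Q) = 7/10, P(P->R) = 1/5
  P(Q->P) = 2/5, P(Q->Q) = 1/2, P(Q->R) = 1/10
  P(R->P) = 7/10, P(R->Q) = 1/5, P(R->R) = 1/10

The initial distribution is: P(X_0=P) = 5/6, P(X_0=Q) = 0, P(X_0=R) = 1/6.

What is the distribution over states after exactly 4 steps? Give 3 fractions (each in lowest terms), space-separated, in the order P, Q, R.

Answer: 1733/5000 10433/20000 527/4000

Derivation:
Propagating the distribution step by step (d_{t+1} = d_t * P):
d_0 = (P=5/6, Q=0, R=1/6)
  d_1[P] = 5/6*1/10 + 0*2/5 + 1/6*7/10 = 1/5
  d_1[Q] = 5/6*7/10 + 0*1/2 + 1/6*1/5 = 37/60
  d_1[R] = 5/6*1/5 + 0*1/10 + 1/6*1/10 = 11/60
d_1 = (P=1/5, Q=37/60, R=11/60)
  d_2[P] = 1/5*1/10 + 37/60*2/5 + 11/60*7/10 = 79/200
  d_2[Q] = 1/5*7/10 + 37/60*1/2 + 11/60*1/5 = 97/200
  d_2[R] = 1/5*1/5 + 37/60*1/10 + 11/60*1/10 = 3/25
d_2 = (P=79/200, Q=97/200, R=3/25)
  d_3[P] = 79/200*1/10 + 97/200*2/5 + 3/25*7/10 = 127/400
  d_3[Q] = 79/200*7/10 + 97/200*1/2 + 3/25*1/5 = 543/1000
  d_3[R] = 79/200*1/5 + 97/200*1/10 + 3/25*1/10 = 279/2000
d_3 = (P=127/400, Q=543/1000, R=279/2000)
  d_4[P] = 127/400*1/10 + 543/1000*2/5 + 279/2000*7/10 = 1733/5000
  d_4[Q] = 127/400*7/10 + 543/1000*1/2 + 279/2000*1/5 = 10433/20000
  d_4[R] = 127/400*1/5 + 543/1000*1/10 + 279/2000*1/10 = 527/4000
d_4 = (P=1733/5000, Q=10433/20000, R=527/4000)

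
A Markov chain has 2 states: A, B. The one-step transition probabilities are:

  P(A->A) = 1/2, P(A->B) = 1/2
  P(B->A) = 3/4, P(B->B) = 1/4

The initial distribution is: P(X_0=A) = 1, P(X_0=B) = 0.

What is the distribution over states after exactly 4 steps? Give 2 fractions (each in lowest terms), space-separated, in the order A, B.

Propagating the distribution step by step (d_{t+1} = d_t * P):
d_0 = (A=1, B=0)
  d_1[A] = 1*1/2 + 0*3/4 = 1/2
  d_1[B] = 1*1/2 + 0*1/4 = 1/2
d_1 = (A=1/2, B=1/2)
  d_2[A] = 1/2*1/2 + 1/2*3/4 = 5/8
  d_2[B] = 1/2*1/2 + 1/2*1/4 = 3/8
d_2 = (A=5/8, B=3/8)
  d_3[A] = 5/8*1/2 + 3/8*3/4 = 19/32
  d_3[B] = 5/8*1/2 + 3/8*1/4 = 13/32
d_3 = (A=19/32, B=13/32)
  d_4[A] = 19/32*1/2 + 13/32*3/4 = 77/128
  d_4[B] = 19/32*1/2 + 13/32*1/4 = 51/128
d_4 = (A=77/128, B=51/128)

Answer: 77/128 51/128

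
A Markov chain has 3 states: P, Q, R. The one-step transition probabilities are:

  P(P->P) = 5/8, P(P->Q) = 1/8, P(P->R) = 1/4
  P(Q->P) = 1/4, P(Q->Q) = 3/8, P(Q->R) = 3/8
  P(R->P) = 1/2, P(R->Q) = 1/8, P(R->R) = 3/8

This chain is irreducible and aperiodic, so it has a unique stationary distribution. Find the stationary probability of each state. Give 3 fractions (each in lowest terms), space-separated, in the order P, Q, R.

Answer: 11/21 1/6 13/42

Derivation:
The stationary distribution satisfies pi = pi * P, i.e.:
  pi_P = 5/8*pi_P + 1/4*pi_Q + 1/2*pi_R
  pi_Q = 1/8*pi_P + 3/8*pi_Q + 1/8*pi_R
  pi_R = 1/4*pi_P + 3/8*pi_Q + 3/8*pi_R
with normalization: pi_P + pi_Q + pi_R = 1.

Using the first 2 balance equations plus normalization, the linear system A*pi = b is:
  [-3/8, 1/4, 1/2] . pi = 0
  [1/8, -5/8, 1/8] . pi = 0
  [1, 1, 1] . pi = 1

Solving yields:
  pi_P = 11/21
  pi_Q = 1/6
  pi_R = 13/42

Verification (pi * P):
  11/21*5/8 + 1/6*1/4 + 13/42*1/2 = 11/21 = pi_P  (ok)
  11/21*1/8 + 1/6*3/8 + 13/42*1/8 = 1/6 = pi_Q  (ok)
  11/21*1/4 + 1/6*3/8 + 13/42*3/8 = 13/42 = pi_R  (ok)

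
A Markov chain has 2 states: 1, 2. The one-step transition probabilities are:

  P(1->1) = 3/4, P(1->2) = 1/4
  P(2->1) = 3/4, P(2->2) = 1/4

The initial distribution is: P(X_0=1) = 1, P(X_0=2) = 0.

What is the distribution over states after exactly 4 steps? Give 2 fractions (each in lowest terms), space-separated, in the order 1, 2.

Propagating the distribution step by step (d_{t+1} = d_t * P):
d_0 = (1=1, 2=0)
  d_1[1] = 1*3/4 + 0*3/4 = 3/4
  d_1[2] = 1*1/4 + 0*1/4 = 1/4
d_1 = (1=3/4, 2=1/4)
  d_2[1] = 3/4*3/4 + 1/4*3/4 = 3/4
  d_2[2] = 3/4*1/4 + 1/4*1/4 = 1/4
d_2 = (1=3/4, 2=1/4)
  d_3[1] = 3/4*3/4 + 1/4*3/4 = 3/4
  d_3[2] = 3/4*1/4 + 1/4*1/4 = 1/4
d_3 = (1=3/4, 2=1/4)
  d_4[1] = 3/4*3/4 + 1/4*3/4 = 3/4
  d_4[2] = 3/4*1/4 + 1/4*1/4 = 1/4
d_4 = (1=3/4, 2=1/4)

Answer: 3/4 1/4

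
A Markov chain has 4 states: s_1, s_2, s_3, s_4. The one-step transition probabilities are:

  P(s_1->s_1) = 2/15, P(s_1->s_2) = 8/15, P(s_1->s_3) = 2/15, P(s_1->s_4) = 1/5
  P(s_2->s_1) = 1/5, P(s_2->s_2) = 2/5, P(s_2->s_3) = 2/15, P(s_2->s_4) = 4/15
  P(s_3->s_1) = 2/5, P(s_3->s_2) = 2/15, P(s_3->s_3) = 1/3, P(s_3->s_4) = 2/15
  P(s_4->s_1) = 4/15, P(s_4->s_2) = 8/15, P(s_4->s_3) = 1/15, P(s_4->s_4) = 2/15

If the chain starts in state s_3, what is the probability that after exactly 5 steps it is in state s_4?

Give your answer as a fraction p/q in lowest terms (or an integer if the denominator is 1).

Computing P^5 by repeated multiplication:
P^1 =
  s_1: [2/15, 8/15, 2/15, 1/5]
  s_2: [1/5, 2/5, 2/15, 4/15]
  s_3: [2/5, 2/15, 1/3, 2/15]
  s_4: [4/15, 8/15, 1/15, 2/15]
P^2 =
  s_1: [52/225, 92/225, 11/75, 16/75]
  s_2: [52/225, 32/75, 32/225, 1/5]
  s_3: [56/225, 86/225, 43/225, 8/45]
  s_4: [46/225, 98/225, 31/225, 2/9]
P^3 =
  s_1: [154/675, 1418/3375, 167/1125, 686/3375]
  s_2: [764/3375, 472/1125, 167/1125, 694/3375]
  s_3: [788/3375, 274/675, 539/3375, 226/1125]
  s_4: [772/3375, 1418/3375, 493/3375, 692/3375]
P^4 =
  s_1: [3848/16875, 21158/50625, 7567/50625, 3452/16875]
  s_2: [11558/50625, 7054/16875, 7559/50625, 10346/50625]
  s_3: [11632/50625, 21026/50625, 2563/16875, 1142/5625]
  s_4: [11524/50625, 21206/50625, 7537/50625, 10358/50625]
P^5 =
  s_1: [57796/253125, 317282/759375, 7573/50625, 31022/151875]
  s_2: [428/1875, 35258/84375, 113581/759375, 155132/759375]
  s_3: [173588/759375, 316814/759375, 12671/84375, 154934/759375]
  s_4: [34664/151875, 317366/759375, 113503/759375, 155186/759375]

(P^5)[s_3 -> s_4] = 154934/759375

Answer: 154934/759375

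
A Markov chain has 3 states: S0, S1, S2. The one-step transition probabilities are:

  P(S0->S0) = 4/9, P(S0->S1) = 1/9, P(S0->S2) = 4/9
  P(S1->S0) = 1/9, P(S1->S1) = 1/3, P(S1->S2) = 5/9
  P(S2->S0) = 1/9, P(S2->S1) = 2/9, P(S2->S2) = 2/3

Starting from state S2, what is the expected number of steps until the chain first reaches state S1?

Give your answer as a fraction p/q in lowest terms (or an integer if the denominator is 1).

Answer: 54/11

Derivation:
Let h_i = expected steps to first reach S1 from state i.
Boundary: h_S1 = 0.
First-step equations for the other states:
  h_S0 = 1 + 4/9*h_S0 + 1/9*h_S1 + 4/9*h_S2
  h_S2 = 1 + 1/9*h_S0 + 2/9*h_S1 + 2/3*h_S2

Substituting h_S1 = 0 and rearranging gives the linear system (I - Q) h = 1:
  [5/9, -4/9] . (h_S0, h_S2) = 1
  [-1/9, 1/3] . (h_S0, h_S2) = 1

Solving yields:
  h_S0 = 63/11
  h_S2 = 54/11

Starting state is S2, so the expected hitting time is h_S2 = 54/11.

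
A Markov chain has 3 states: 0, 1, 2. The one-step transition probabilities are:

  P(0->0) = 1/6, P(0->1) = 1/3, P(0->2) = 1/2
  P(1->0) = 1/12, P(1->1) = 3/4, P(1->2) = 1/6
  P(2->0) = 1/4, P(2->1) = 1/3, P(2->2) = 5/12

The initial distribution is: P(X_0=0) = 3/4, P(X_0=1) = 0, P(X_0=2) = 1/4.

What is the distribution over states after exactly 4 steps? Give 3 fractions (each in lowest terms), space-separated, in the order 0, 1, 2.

Propagating the distribution step by step (d_{t+1} = d_t * P):
d_0 = (0=3/4, 1=0, 2=1/4)
  d_1[0] = 3/4*1/6 + 0*1/12 + 1/4*1/4 = 3/16
  d_1[1] = 3/4*1/3 + 0*3/4 + 1/4*1/3 = 1/3
  d_1[2] = 3/4*1/2 + 0*1/6 + 1/4*5/12 = 23/48
d_1 = (0=3/16, 1=1/3, 2=23/48)
  d_2[0] = 3/16*1/6 + 1/3*1/12 + 23/48*1/4 = 103/576
  d_2[1] = 3/16*1/3 + 1/3*3/4 + 23/48*1/3 = 17/36
  d_2[2] = 3/16*1/2 + 1/3*1/6 + 23/48*5/12 = 67/192
d_2 = (0=103/576, 1=17/36, 2=67/192)
  d_3[0] = 103/576*1/6 + 17/36*1/12 + 67/192*1/4 = 1081/6912
  d_3[1] = 103/576*1/3 + 17/36*3/4 + 67/192*1/3 = 229/432
  d_3[2] = 103/576*1/2 + 17/36*1/6 + 67/192*5/12 = 2167/6912
d_3 = (0=1081/6912, 1=229/432, 2=2167/6912)
  d_4[0] = 1081/6912*1/6 + 229/432*1/12 + 2167/6912*1/4 = 4109/27648
  d_4[1] = 1081/6912*1/3 + 229/432*3/4 + 2167/6912*1/3 = 2873/5184
  d_4[2] = 1081/6912*1/2 + 229/432*1/6 + 2167/6912*5/12 = 24649/82944
d_4 = (0=4109/27648, 1=2873/5184, 2=24649/82944)

Answer: 4109/27648 2873/5184 24649/82944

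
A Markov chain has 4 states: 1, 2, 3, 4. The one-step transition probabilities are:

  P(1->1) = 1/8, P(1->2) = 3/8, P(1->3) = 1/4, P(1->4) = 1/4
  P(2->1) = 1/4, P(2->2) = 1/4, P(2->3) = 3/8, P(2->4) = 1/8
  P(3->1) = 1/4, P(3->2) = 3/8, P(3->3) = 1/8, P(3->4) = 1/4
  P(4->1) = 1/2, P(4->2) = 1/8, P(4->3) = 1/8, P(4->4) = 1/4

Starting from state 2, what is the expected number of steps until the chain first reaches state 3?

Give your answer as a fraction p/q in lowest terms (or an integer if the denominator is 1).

Let h_i = expected steps to first reach 3 from state i.
Boundary: h_3 = 0.
First-step equations for the other states:
  h_1 = 1 + 1/8*h_1 + 3/8*h_2 + 1/4*h_3 + 1/4*h_4
  h_2 = 1 + 1/4*h_1 + 1/4*h_2 + 3/8*h_3 + 1/8*h_4
  h_4 = 1 + 1/2*h_1 + 1/8*h_2 + 1/8*h_3 + 1/4*h_4

Substituting h_3 = 0 and rearranging gives the linear system (I - Q) h = 1:
  [7/8, -3/8, -1/4] . (h_1, h_2, h_4) = 1
  [-1/4, 3/4, -1/8] . (h_1, h_2, h_4) = 1
  [-1/2, -1/8, 3/4] . (h_1, h_2, h_4) = 1

Solving yields:
  h_1 = 112/29
  h_2 = 488/145
  h_4 = 648/145

Starting state is 2, so the expected hitting time is h_2 = 488/145.

Answer: 488/145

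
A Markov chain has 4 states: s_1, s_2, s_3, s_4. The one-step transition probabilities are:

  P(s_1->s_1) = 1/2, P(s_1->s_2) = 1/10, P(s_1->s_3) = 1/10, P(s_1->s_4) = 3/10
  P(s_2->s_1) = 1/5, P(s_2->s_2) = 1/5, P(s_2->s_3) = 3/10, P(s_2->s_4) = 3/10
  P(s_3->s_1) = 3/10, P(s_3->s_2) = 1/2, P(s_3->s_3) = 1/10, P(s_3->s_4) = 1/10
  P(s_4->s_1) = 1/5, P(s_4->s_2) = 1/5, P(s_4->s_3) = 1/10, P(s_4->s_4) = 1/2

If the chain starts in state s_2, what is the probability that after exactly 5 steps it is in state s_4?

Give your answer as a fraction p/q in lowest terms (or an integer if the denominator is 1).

Answer: 1693/5000

Derivation:
Computing P^5 by repeated multiplication:
P^1 =
  s_1: [1/2, 1/10, 1/10, 3/10]
  s_2: [1/5, 1/5, 3/10, 3/10]
  s_3: [3/10, 1/2, 1/10, 1/10]
  s_4: [1/5, 1/5, 1/10, 1/2]
P^2 =
  s_1: [9/25, 9/50, 3/25, 17/50]
  s_2: [29/100, 27/100, 7/50, 3/10]
  s_3: [3/10, 1/5, 1/5, 3/10]
  s_4: [27/100, 21/100, 7/50, 19/50]
P^3 =
  s_1: [8/25, 1/5, 17/125, 43/125]
  s_2: [301/1000, 213/1000, 77/500, 83/250]
  s_3: [31/100, 23/100, 7/50, 8/25]
  s_4: [59/200, 43/200, 71/500, 87/250]
P^4 =
  s_1: [387/1250, 261/1250, 7/50, 427/1250]
  s_2: [3057/10000, 2161/10000, 713/5000, 839/2500]
  s_3: [307/1000, 211/1000, 73/500, 42/125]
  s_4: [3027/10000, 2131/10000, 143/1000, 853/2500]
P^5 =
  s_1: [959/3125, 1319/6250, 443/3125, 2127/6250]
  s_2: [30597/100000, 21221/100000, 7161/50000, 1693/5000]
  s_3: [3067/10000, 2131/10000, 711/5000, 169/500]
  s_4: [30511/100000, 21263/100000, 7131/50000, 8491/25000]

(P^5)[s_2 -> s_4] = 1693/5000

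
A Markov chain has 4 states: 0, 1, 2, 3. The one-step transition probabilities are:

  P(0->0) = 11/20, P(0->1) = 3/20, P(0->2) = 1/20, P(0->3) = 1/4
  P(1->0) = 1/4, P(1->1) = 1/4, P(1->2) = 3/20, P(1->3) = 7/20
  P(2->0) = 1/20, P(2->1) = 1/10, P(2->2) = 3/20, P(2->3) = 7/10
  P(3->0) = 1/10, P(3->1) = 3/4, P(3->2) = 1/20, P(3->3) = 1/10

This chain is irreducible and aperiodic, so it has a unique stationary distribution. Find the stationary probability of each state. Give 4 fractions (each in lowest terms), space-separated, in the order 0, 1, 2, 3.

Answer: 1843/6850 2407/6850 324/3425 976/3425

Derivation:
The stationary distribution satisfies pi = pi * P, i.e.:
  pi_0 = 11/20*pi_0 + 1/4*pi_1 + 1/20*pi_2 + 1/10*pi_3
  pi_1 = 3/20*pi_0 + 1/4*pi_1 + 1/10*pi_2 + 3/4*pi_3
  pi_2 = 1/20*pi_0 + 3/20*pi_1 + 3/20*pi_2 + 1/20*pi_3
  pi_3 = 1/4*pi_0 + 7/20*pi_1 + 7/10*pi_2 + 1/10*pi_3
with normalization: pi_0 + pi_1 + pi_2 + pi_3 = 1.

Using the first 3 balance equations plus normalization, the linear system A*pi = b is:
  [-9/20, 1/4, 1/20, 1/10] . pi = 0
  [3/20, -3/4, 1/10, 3/4] . pi = 0
  [1/20, 3/20, -17/20, 1/20] . pi = 0
  [1, 1, 1, 1] . pi = 1

Solving yields:
  pi_0 = 1843/6850
  pi_1 = 2407/6850
  pi_2 = 324/3425
  pi_3 = 976/3425

Verification (pi * P):
  1843/6850*11/20 + 2407/6850*1/4 + 324/3425*1/20 + 976/3425*1/10 = 1843/6850 = pi_0  (ok)
  1843/6850*3/20 + 2407/6850*1/4 + 324/3425*1/10 + 976/3425*3/4 = 2407/6850 = pi_1  (ok)
  1843/6850*1/20 + 2407/6850*3/20 + 324/3425*3/20 + 976/3425*1/20 = 324/3425 = pi_2  (ok)
  1843/6850*1/4 + 2407/6850*7/20 + 324/3425*7/10 + 976/3425*1/10 = 976/3425 = pi_3  (ok)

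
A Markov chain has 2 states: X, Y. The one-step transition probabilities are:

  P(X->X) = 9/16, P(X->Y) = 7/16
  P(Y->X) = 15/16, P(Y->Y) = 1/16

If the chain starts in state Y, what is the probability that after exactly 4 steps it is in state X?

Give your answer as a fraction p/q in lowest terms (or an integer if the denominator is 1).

Computing P^4 by repeated multiplication:
P^1 =
  X: [9/16, 7/16]
  Y: [15/16, 1/16]
P^2 =
  X: [93/128, 35/128]
  Y: [75/128, 53/128]
P^3 =
  X: [681/1024, 343/1024]
  Y: [735/1024, 289/1024]
P^4 =
  X: [5637/8192, 2555/8192]
  Y: [5475/8192, 2717/8192]

(P^4)[Y -> X] = 5475/8192

Answer: 5475/8192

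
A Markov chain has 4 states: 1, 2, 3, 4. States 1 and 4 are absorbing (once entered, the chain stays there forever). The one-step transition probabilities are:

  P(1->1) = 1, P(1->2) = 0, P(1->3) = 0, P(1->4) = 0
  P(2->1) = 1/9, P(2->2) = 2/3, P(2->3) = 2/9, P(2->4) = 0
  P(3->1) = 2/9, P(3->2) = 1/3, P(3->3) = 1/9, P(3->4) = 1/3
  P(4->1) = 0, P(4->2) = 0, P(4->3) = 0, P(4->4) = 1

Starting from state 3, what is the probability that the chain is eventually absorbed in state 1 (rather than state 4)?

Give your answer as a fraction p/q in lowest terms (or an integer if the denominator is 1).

Let a_i = P(absorbed in 1 | start in state i).
Boundary conditions: a_1 = 1, a_4 = 0.
For each transient state i, a_i = sum_j P(i->j) * a_j:
  a_2 = 1/9*a_1 + 2/3*a_2 + 2/9*a_3 + 0*a_4
  a_3 = 2/9*a_1 + 1/3*a_2 + 1/9*a_3 + 1/3*a_4

Substituting a_1 = 1 and a_4 = 0, rearrange to (I - Q) a = r where r[i] = P(i -> 1):
  [1/3, -2/9] . (a_2, a_3) = 1/9
  [-1/3, 8/9] . (a_2, a_3) = 2/9

Solving yields:
  a_2 = 2/3
  a_3 = 1/2

Starting state is 3, so the absorption probability is a_3 = 1/2.

Answer: 1/2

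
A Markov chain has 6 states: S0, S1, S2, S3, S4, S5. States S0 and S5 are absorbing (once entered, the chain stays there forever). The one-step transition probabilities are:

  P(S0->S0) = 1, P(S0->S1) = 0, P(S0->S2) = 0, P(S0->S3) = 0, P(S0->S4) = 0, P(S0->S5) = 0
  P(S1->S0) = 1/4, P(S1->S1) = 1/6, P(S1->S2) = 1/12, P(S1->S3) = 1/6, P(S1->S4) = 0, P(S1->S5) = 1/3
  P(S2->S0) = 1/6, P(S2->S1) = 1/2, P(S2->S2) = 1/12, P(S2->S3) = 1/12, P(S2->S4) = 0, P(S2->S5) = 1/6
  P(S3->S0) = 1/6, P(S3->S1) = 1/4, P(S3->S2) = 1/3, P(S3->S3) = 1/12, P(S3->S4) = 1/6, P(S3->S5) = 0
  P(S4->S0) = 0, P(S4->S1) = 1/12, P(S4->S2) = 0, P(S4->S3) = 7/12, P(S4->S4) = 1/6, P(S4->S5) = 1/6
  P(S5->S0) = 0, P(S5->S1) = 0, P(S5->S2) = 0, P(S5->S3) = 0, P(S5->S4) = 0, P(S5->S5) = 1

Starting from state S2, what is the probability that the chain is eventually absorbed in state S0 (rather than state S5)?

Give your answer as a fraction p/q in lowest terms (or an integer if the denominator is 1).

Answer: 507/1046

Derivation:
Let a_i = P(absorbed in S0 | start in state i).
Boundary conditions: a_S0 = 1, a_S5 = 0.
For each transient state i, a_i = sum_j P(i->j) * a_j:
  a_S1 = 1/4*a_S0 + 1/6*a_S1 + 1/12*a_S2 + 1/6*a_S3 + 0*a_S4 + 1/3*a_S5
  a_S2 = 1/6*a_S0 + 1/2*a_S1 + 1/12*a_S2 + 1/12*a_S3 + 0*a_S4 + 1/6*a_S5
  a_S3 = 1/6*a_S0 + 1/4*a_S1 + 1/3*a_S2 + 1/12*a_S3 + 1/6*a_S4 + 0*a_S5
  a_S4 = 0*a_S0 + 1/12*a_S1 + 0*a_S2 + 7/12*a_S3 + 1/6*a_S4 + 1/6*a_S5

Substituting a_S0 = 1 and a_S5 = 0, rearrange to (I - Q) a = r where r[i] = P(i -> S0):
  [5/6, -1/12, -1/6, 0] . (a_S1, a_S2, a_S3, a_S4) = 1/4
  [-1/2, 11/12, -1/12, 0] . (a_S1, a_S2, a_S3, a_S4) = 1/6
  [-1/4, -1/3, 11/12, -1/6] . (a_S1, a_S2, a_S3, a_S4) = 1/6
  [-1/12, 0, -7/12, 5/6] . (a_S1, a_S2, a_S3, a_S4) = 0

Solving yields:
  a_S1 = 965/2092
  a_S2 = 507/1046
  a_S3 = 295/523
  a_S4 = 1845/4184

Starting state is S2, so the absorption probability is a_S2 = 507/1046.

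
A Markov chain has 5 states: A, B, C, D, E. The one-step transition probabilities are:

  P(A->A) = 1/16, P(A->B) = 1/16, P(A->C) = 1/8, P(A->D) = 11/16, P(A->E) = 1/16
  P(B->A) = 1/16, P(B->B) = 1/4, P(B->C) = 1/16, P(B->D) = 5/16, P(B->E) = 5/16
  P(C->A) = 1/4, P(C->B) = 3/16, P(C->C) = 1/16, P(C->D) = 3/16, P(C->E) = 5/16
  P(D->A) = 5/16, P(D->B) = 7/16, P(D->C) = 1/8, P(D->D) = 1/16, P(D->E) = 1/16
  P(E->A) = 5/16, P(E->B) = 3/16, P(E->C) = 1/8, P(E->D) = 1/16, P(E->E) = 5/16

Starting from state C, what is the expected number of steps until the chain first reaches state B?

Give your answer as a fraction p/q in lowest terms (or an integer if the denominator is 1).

Let h_i = expected steps to first reach B from state i.
Boundary: h_B = 0.
First-step equations for the other states:
  h_A = 1 + 1/16*h_A + 1/16*h_B + 1/8*h_C + 11/16*h_D + 1/16*h_E
  h_C = 1 + 1/4*h_A + 3/16*h_B + 1/16*h_C + 3/16*h_D + 5/16*h_E
  h_D = 1 + 5/16*h_A + 7/16*h_B + 1/8*h_C + 1/16*h_D + 1/16*h_E
  h_E = 1 + 5/16*h_A + 3/16*h_B + 1/8*h_C + 1/16*h_D + 5/16*h_E

Substituting h_B = 0 and rearranging gives the linear system (I - Q) h = 1:
  [15/16, -1/8, -11/16, -1/16] . (h_A, h_C, h_D, h_E) = 1
  [-1/4, 15/16, -3/16, -5/16] . (h_A, h_C, h_D, h_E) = 1
  [-5/16, -1/8, 15/16, -1/16] . (h_A, h_C, h_D, h_E) = 1
  [-5/16, -1/8, -1/16, 11/16] . (h_A, h_C, h_D, h_E) = 1

Solving yields:
  h_A = 10608/2333
  h_C = 10576/2333
  h_D = 8160/2333
  h_E = 10880/2333

Starting state is C, so the expected hitting time is h_C = 10576/2333.

Answer: 10576/2333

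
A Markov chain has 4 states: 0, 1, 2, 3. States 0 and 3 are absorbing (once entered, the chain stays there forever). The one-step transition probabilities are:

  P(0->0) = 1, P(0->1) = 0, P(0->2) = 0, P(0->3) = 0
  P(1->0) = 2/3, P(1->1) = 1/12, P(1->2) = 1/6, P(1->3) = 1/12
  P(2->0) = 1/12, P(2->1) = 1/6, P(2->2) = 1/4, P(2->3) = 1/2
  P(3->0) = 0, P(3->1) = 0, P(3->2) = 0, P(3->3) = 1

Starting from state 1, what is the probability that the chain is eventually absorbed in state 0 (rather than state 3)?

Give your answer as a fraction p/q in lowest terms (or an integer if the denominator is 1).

Let a_i = P(absorbed in 0 | start in state i).
Boundary conditions: a_0 = 1, a_3 = 0.
For each transient state i, a_i = sum_j P(i->j) * a_j:
  a_1 = 2/3*a_0 + 1/12*a_1 + 1/6*a_2 + 1/12*a_3
  a_2 = 1/12*a_0 + 1/6*a_1 + 1/4*a_2 + 1/2*a_3

Substituting a_0 = 1 and a_3 = 0, rearrange to (I - Q) a = r where r[i] = P(i -> 0):
  [11/12, -1/6] . (a_1, a_2) = 2/3
  [-1/6, 3/4] . (a_1, a_2) = 1/12

Solving yields:
  a_1 = 74/95
  a_2 = 27/95

Starting state is 1, so the absorption probability is a_1 = 74/95.

Answer: 74/95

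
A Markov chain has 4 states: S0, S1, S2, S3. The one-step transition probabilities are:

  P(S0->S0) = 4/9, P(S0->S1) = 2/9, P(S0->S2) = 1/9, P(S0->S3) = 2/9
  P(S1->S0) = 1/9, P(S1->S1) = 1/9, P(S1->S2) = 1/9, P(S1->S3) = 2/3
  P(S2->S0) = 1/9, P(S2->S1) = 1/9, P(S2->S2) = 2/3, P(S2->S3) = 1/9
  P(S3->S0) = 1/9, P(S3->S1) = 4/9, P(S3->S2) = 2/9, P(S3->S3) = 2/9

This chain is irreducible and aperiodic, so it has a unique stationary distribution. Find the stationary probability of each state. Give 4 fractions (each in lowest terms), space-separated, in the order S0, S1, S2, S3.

Answer: 1/6 77/342 55/171 49/171

Derivation:
The stationary distribution satisfies pi = pi * P, i.e.:
  pi_S0 = 4/9*pi_S0 + 1/9*pi_S1 + 1/9*pi_S2 + 1/9*pi_S3
  pi_S1 = 2/9*pi_S0 + 1/9*pi_S1 + 1/9*pi_S2 + 4/9*pi_S3
  pi_S2 = 1/9*pi_S0 + 1/9*pi_S1 + 2/3*pi_S2 + 2/9*pi_S3
  pi_S3 = 2/9*pi_S0 + 2/3*pi_S1 + 1/9*pi_S2 + 2/9*pi_S3
with normalization: pi_S0 + pi_S1 + pi_S2 + pi_S3 = 1.

Using the first 3 balance equations plus normalization, the linear system A*pi = b is:
  [-5/9, 1/9, 1/9, 1/9] . pi = 0
  [2/9, -8/9, 1/9, 4/9] . pi = 0
  [1/9, 1/9, -1/3, 2/9] . pi = 0
  [1, 1, 1, 1] . pi = 1

Solving yields:
  pi_S0 = 1/6
  pi_S1 = 77/342
  pi_S2 = 55/171
  pi_S3 = 49/171

Verification (pi * P):
  1/6*4/9 + 77/342*1/9 + 55/171*1/9 + 49/171*1/9 = 1/6 = pi_S0  (ok)
  1/6*2/9 + 77/342*1/9 + 55/171*1/9 + 49/171*4/9 = 77/342 = pi_S1  (ok)
  1/6*1/9 + 77/342*1/9 + 55/171*2/3 + 49/171*2/9 = 55/171 = pi_S2  (ok)
  1/6*2/9 + 77/342*2/3 + 55/171*1/9 + 49/171*2/9 = 49/171 = pi_S3  (ok)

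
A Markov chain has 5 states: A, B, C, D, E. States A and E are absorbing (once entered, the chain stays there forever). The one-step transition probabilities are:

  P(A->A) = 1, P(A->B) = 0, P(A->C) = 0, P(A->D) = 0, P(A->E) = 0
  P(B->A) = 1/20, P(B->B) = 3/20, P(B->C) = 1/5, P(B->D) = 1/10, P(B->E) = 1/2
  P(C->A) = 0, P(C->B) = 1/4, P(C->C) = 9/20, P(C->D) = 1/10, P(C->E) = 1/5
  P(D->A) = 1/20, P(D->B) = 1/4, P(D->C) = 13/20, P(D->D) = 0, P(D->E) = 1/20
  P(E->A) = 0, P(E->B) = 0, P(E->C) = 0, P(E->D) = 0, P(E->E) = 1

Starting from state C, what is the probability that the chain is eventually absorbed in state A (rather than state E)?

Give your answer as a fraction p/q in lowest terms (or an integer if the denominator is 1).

Let a_i = P(absorbed in A | start in state i).
Boundary conditions: a_A = 1, a_E = 0.
For each transient state i, a_i = sum_j P(i->j) * a_j:
  a_B = 1/20*a_A + 3/20*a_B + 1/5*a_C + 1/10*a_D + 1/2*a_E
  a_C = 0*a_A + 1/4*a_B + 9/20*a_C + 1/10*a_D + 1/5*a_E
  a_D = 1/20*a_A + 1/4*a_B + 13/20*a_C + 0*a_D + 1/20*a_E

Substituting a_A = 1 and a_E = 0, rearrange to (I - Q) a = r where r[i] = P(i -> A):
  [17/20, -1/5, -1/10] . (a_B, a_C, a_D) = 1/20
  [-1/4, 11/20, -1/10] . (a_B, a_C, a_D) = 0
  [-1/4, -13/20, 1] . (a_B, a_C, a_D) = 1/20

Solving yields:
  a_B = 16/187
  a_C = 1/17
  a_D = 41/374

Starting state is C, so the absorption probability is a_C = 1/17.

Answer: 1/17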